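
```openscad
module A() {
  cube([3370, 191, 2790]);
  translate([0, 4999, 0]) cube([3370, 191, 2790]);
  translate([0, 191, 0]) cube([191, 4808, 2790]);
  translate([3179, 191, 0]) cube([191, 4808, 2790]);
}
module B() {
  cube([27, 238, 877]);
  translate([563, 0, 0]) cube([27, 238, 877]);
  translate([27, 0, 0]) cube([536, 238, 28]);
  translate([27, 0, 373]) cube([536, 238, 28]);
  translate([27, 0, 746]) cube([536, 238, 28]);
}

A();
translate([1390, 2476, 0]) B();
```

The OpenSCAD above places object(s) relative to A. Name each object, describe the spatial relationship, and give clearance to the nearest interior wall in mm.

Clearances: x = 1199, y = 2285; minimum 1199 mm.

A is a house frame. B is a bookshelf. The bookshelf sits inside the house frame, centred. The clearance to the nearest interior wall is 1199 mm.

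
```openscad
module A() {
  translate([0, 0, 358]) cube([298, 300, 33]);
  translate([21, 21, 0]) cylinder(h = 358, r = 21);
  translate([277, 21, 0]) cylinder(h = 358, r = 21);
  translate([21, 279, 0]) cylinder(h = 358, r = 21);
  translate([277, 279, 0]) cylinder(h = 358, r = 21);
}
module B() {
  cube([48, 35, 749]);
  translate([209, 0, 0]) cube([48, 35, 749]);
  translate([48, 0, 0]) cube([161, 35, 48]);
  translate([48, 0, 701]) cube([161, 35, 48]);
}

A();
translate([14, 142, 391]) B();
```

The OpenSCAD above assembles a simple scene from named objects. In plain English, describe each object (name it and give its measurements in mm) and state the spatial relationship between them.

A is a simple wooden stool: a rectangular seat 298 mm (x) by 300 mm (y), 33 mm thick, top face at z = 391 mm, on four round legs, each 42 mm in diameter. The legs rest on z = 0, each leg's axis is inset half a diameter from the nearest pair of seat edges (so the leg's bounding box is flush with the corner).

B is a rectangular picture frame lying in the x–z plane (depth along y). The opening is 161 mm wide (x) by 653 mm tall (z), surrounded by a border 48 mm wide on all four sides. The frame is 35 mm deep and is made of two full-height vertical stiles with two horizontal rails fitted between them.

The picture frame is on top of the stool.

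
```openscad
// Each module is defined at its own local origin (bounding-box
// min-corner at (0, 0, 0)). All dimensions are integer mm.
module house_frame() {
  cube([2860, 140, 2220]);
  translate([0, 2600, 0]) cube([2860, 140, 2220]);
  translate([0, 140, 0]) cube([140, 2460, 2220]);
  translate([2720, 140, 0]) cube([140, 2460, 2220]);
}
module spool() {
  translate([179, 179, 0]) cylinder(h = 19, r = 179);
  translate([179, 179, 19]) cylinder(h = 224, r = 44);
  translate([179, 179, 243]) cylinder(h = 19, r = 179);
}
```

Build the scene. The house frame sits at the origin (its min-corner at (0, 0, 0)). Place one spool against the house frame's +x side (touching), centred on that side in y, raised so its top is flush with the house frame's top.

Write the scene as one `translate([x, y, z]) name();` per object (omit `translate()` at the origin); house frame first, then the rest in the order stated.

house_frame();
translate([2860, 1191, 1958]) spool();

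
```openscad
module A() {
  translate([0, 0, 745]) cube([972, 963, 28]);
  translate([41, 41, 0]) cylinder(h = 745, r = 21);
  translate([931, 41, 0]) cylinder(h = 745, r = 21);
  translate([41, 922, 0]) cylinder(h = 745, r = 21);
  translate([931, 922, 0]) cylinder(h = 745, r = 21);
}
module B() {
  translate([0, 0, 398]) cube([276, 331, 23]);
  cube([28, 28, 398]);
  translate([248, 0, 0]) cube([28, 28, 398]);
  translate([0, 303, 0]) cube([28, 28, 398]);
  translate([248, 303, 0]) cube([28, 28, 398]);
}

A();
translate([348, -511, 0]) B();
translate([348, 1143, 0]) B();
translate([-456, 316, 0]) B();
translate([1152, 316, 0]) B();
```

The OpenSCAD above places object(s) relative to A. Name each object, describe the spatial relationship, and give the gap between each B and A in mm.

Each stool's nearest face is 180 mm from the table's bounding box.

A is a table. B is a stool. Four stools sit around the table at the −y, +y, −x, +x sides. The gap between each stool and the table is 180 mm.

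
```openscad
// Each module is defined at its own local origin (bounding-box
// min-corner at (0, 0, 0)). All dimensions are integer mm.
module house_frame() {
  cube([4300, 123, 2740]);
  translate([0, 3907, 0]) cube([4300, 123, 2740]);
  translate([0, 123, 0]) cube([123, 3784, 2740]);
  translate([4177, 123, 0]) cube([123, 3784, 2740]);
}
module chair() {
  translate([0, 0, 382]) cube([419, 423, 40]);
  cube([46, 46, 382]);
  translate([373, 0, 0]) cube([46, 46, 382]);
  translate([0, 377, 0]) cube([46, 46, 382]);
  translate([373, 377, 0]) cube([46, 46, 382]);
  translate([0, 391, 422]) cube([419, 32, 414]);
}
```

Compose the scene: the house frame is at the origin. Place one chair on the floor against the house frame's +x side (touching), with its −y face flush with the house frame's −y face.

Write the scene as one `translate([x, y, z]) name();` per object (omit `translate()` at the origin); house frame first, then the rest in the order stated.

house_frame();
translate([4300, 0, 0]) chair();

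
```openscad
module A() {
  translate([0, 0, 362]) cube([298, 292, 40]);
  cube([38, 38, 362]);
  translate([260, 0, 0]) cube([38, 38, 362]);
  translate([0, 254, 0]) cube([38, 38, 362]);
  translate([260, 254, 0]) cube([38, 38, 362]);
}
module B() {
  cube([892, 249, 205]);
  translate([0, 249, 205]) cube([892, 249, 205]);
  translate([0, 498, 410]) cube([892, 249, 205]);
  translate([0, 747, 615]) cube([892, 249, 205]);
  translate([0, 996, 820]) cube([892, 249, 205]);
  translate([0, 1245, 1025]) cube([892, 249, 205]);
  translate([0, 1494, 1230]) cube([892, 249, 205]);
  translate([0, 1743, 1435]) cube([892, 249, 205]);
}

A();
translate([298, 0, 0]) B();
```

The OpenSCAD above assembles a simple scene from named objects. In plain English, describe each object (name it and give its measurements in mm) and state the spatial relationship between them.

A is a four-legged stool. The seat is 298×292 mm, 40 mm thick, top at z = 402 mm. It stands on four square legs, each 38×38 mm in cross-section, from z = 0 to the seat underside, each flush with a corner of the seat.

B is a run of 8 identical solid stair steps. Each tread is 892×249 mm and each step block is 205 mm high. Step 1 rests on the floor; step k is offset from step 1 by (k−1)×249 mm in y and (k−1)×205 mm in z.

The staircase is against the stool's +x side, with their −y faces flush.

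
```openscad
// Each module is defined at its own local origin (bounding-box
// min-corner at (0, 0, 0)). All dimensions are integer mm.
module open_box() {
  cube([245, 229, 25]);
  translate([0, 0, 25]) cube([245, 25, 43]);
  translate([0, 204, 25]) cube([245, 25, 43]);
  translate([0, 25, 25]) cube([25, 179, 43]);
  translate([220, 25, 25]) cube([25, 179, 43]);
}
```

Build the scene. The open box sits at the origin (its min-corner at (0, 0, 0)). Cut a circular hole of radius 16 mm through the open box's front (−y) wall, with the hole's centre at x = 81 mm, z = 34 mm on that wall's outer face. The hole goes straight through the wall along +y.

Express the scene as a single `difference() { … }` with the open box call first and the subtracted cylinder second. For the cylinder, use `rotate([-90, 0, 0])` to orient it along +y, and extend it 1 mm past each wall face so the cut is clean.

difference() {
  open_box();
  translate([81, -1, 34]) rotate([-90, 0, 0]) cylinder(h = 27, r = 16);
}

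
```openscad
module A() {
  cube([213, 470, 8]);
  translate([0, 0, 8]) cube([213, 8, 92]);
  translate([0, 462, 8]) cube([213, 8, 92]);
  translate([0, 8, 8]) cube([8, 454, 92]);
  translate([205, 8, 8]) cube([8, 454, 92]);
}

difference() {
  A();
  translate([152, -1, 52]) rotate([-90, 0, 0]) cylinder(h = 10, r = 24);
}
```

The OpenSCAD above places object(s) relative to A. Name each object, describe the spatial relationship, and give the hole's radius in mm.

A is an open box. The open box has a circular hole through its front wall. The hole's radius is 24 mm.

The subtracted cylinder has r = 24 mm.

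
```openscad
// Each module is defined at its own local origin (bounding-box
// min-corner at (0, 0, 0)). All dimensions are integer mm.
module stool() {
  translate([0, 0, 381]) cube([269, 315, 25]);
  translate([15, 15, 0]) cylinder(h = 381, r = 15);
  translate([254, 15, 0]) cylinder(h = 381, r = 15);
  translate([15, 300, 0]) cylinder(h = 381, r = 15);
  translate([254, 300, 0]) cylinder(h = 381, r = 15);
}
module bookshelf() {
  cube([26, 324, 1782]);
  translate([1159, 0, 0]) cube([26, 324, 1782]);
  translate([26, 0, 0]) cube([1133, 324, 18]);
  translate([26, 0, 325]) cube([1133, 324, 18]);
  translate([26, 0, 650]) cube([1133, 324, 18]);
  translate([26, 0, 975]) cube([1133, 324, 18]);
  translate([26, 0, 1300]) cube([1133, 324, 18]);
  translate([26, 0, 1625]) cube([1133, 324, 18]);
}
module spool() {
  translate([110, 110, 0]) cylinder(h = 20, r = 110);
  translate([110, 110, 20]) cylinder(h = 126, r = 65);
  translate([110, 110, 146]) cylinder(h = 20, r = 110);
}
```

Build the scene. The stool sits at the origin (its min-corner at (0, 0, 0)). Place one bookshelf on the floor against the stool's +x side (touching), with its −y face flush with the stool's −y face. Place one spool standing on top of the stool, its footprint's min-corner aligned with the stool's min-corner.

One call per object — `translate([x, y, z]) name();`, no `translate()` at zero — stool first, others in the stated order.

stool();
translate([269, 0, 0]) bookshelf();
translate([0, 0, 406]) spool();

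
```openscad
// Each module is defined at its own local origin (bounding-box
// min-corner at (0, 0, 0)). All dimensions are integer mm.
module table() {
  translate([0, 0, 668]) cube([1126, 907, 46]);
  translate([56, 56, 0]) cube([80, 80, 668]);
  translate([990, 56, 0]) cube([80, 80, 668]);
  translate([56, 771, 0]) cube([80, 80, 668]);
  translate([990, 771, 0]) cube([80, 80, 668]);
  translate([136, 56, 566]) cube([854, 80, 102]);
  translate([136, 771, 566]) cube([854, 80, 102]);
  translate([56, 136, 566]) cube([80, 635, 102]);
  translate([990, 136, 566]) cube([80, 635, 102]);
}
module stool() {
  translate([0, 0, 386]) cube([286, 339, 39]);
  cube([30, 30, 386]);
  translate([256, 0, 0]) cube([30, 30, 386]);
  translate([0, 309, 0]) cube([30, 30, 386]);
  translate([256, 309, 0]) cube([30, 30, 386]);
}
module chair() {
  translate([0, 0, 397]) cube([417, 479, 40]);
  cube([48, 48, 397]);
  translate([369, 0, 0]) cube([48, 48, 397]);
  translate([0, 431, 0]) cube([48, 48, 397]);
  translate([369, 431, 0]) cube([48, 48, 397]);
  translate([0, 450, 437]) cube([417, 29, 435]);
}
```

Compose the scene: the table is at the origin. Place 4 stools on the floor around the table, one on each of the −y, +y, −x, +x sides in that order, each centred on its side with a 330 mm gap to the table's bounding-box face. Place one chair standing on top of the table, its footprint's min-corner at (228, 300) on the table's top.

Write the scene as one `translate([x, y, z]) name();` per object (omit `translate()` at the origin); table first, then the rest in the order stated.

table();
translate([420, -669, 0]) stool();
translate([420, 1237, 0]) stool();
translate([-616, 284, 0]) stool();
translate([1456, 284, 0]) stool();
translate([228, 300, 714]) chair();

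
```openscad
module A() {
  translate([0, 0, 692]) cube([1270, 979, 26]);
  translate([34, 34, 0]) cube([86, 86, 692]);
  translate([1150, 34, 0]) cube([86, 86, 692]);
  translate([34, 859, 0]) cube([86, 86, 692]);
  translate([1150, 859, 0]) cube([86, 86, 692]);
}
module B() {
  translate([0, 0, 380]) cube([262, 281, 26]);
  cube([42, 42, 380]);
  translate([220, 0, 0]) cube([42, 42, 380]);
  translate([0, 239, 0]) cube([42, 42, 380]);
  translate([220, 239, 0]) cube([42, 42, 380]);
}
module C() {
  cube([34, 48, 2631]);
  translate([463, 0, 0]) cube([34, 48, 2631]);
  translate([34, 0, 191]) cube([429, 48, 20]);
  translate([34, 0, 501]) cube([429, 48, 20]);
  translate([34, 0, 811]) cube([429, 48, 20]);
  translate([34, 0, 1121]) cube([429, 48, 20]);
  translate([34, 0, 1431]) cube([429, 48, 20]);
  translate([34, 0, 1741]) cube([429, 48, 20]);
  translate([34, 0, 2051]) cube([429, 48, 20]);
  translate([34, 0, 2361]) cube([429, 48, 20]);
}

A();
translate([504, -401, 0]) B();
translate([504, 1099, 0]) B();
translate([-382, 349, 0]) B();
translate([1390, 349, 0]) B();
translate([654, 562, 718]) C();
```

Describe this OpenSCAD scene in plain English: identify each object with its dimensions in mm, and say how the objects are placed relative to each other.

A is a table with a 1270×979 mm rectangular top, 26 mm thick, top surface at z = 718 mm, supported by four 86×86 mm square legs, each inset 34 mm from the nearest pair of top edges, running from the floor.

B is a simple wooden stool: a rectangular seat 262 mm (x) by 281 mm (y), 26 mm thick, top face at z = 406 mm, on four square legs, each 42×42 mm in cross-section. The legs rest on z = 0, each flush with a corner of the seat.

C is a straight ladder. Two 34×48 mm vertical rails, 2631 mm tall, stand 497 mm apart (outside-to-outside) with their front faces coplanar on the −y side. 8 rungs, each 48 mm deep and 20 mm tall, span between the inner faces of the rails, front faces flush with the rails. The lowest rung's underside is at z = 191 mm and rungs are spaced 310 mm apart (underside to underside).

Four stools sit around the table at the −y, +y, −x, +x sides. The ladder is on top of the table.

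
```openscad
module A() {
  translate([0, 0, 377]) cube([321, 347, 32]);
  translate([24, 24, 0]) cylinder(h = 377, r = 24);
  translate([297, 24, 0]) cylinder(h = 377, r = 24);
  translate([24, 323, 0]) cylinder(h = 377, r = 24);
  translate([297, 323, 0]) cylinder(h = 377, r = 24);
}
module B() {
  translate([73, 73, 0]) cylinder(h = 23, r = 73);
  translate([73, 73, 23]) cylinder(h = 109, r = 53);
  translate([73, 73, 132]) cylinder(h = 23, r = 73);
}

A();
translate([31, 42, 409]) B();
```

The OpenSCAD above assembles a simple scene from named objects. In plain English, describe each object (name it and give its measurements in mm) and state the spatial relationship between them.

A is a four-legged stool. The seat is a 321×347×32 mm slab whose top surface is at z = 409 mm; four round legs, each 48 mm in diameter, run from the floor (z = 0) to the underside of the seat, each leg's axis is inset half a diameter from the nearest pair of seat edges (so the leg's bounding box is flush with the corner).

B is a spool: two coaxial disc flanges of radius 73 mm and thickness 23 mm, joined by a core cylinder of radius 53 mm and height 109 mm. The lower flange rests on z = 0 and the three cylinders share a vertical axis.

The spool is on top of the stool.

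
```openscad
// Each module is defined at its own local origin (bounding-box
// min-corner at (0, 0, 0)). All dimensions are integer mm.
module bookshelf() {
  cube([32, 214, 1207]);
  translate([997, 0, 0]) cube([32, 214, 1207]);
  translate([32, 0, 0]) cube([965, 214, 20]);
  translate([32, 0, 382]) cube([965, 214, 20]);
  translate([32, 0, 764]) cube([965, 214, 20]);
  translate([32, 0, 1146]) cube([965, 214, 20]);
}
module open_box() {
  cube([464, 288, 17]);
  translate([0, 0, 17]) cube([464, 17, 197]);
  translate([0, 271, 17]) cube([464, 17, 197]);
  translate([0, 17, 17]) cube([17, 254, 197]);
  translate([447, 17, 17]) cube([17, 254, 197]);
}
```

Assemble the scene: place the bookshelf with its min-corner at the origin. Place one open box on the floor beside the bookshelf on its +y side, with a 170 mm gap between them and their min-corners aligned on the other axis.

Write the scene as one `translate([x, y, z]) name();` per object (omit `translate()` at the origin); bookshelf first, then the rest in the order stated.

bookshelf();
translate([0, 384, 0]) open_box();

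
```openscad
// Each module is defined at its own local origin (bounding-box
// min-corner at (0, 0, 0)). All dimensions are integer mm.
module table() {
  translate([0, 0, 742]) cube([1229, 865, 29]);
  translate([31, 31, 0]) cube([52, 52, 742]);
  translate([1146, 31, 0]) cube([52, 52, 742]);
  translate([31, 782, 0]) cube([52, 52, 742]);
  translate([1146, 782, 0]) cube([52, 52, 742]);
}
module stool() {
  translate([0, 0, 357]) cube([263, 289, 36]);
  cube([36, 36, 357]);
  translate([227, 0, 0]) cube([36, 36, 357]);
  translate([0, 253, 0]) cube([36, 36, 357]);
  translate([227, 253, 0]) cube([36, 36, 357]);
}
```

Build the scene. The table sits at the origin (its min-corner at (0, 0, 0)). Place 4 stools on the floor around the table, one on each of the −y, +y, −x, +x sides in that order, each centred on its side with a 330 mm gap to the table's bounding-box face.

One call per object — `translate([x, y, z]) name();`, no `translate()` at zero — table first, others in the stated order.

table();
translate([483, -619, 0]) stool();
translate([483, 1195, 0]) stool();
translate([-593, 288, 0]) stool();
translate([1559, 288, 0]) stool();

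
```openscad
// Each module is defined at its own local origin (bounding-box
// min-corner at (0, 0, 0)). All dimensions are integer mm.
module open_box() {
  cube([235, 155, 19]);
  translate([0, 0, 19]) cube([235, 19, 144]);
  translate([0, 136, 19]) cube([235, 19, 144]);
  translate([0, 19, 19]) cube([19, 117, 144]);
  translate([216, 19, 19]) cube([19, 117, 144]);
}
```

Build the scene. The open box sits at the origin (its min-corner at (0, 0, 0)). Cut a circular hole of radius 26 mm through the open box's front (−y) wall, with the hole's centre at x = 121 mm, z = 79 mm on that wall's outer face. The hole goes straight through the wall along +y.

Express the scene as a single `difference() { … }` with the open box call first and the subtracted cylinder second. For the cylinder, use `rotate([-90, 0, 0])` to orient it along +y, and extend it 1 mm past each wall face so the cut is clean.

difference() {
  open_box();
  translate([121, -1, 79]) rotate([-90, 0, 0]) cylinder(h = 21, r = 26);
}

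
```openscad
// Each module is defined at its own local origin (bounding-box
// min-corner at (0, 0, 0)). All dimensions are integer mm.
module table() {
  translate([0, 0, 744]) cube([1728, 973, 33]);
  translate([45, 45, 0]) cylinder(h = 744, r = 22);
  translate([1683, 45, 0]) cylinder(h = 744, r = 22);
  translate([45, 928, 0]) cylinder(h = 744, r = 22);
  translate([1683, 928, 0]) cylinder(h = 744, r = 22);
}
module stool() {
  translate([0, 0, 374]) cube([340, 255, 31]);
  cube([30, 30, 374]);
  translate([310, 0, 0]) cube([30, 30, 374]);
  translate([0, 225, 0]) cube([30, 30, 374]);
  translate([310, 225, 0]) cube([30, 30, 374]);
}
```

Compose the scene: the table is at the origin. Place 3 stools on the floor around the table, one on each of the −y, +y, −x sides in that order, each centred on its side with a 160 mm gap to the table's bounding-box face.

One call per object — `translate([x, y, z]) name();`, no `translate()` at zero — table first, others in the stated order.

table();
translate([694, -415, 0]) stool();
translate([694, 1133, 0]) stool();
translate([-500, 359, 0]) stool();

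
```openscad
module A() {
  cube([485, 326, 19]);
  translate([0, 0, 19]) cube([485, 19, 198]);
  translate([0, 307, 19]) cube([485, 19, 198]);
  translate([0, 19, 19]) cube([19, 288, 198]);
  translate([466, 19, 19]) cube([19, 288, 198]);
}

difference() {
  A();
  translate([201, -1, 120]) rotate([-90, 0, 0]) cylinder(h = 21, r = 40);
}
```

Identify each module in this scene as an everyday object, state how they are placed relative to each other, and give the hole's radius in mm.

A is an open box. The open box has a circular hole through its front wall. The hole's radius is 40 mm.

The subtracted cylinder has r = 40 mm.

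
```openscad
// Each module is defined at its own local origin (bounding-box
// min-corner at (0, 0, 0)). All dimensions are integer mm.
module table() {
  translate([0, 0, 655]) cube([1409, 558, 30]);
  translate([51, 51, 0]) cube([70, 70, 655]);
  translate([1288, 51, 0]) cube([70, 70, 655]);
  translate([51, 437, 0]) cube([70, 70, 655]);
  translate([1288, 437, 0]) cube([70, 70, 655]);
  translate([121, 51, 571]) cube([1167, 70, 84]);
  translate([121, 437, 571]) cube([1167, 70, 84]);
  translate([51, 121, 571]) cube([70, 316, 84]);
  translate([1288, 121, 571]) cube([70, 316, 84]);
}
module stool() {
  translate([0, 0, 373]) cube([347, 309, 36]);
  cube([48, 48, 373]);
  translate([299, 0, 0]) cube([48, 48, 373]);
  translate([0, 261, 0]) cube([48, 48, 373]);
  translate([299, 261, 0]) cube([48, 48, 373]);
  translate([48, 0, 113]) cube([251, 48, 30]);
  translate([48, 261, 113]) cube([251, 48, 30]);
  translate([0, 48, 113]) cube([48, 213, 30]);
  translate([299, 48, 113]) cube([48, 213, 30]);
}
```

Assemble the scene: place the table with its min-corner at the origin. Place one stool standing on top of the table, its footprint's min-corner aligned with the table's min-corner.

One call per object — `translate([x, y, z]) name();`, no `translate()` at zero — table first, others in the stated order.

table();
translate([0, 0, 685]) stool();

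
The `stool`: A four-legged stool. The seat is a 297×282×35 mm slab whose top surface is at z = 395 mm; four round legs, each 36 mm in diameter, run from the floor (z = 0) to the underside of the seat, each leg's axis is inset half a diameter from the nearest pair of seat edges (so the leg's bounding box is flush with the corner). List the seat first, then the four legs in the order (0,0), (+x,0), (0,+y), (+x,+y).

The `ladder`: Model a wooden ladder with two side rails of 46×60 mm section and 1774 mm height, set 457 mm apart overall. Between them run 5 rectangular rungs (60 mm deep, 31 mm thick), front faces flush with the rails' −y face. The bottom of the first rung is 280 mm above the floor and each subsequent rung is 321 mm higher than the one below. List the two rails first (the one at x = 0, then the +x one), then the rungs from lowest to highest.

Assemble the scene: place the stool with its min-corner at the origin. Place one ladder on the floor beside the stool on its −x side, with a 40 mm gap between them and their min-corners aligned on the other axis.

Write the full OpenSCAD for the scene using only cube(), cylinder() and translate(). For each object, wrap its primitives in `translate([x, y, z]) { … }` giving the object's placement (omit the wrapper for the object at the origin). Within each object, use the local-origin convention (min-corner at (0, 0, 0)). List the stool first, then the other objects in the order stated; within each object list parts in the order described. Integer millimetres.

translate([0, 0, 360]) cube([297, 282, 35]);
translate([18, 18, 0]) cylinder(h = 360, r = 18);
translate([279, 18, 0]) cylinder(h = 360, r = 18);
translate([18, 264, 0]) cylinder(h = 360, r = 18);
translate([279, 264, 0]) cylinder(h = 360, r = 18);
translate([-497, 0, 0]) {
  cube([46, 60, 1774]);
  translate([411, 0, 0]) cube([46, 60, 1774]);
  translate([46, 0, 280]) cube([365, 60, 31]);
  translate([46, 0, 601]) cube([365, 60, 31]);
  translate([46, 0, 922]) cube([365, 60, 31]);
  translate([46, 0, 1243]) cube([365, 60, 31]);
  translate([46, 0, 1564]) cube([365, 60, 31]);
}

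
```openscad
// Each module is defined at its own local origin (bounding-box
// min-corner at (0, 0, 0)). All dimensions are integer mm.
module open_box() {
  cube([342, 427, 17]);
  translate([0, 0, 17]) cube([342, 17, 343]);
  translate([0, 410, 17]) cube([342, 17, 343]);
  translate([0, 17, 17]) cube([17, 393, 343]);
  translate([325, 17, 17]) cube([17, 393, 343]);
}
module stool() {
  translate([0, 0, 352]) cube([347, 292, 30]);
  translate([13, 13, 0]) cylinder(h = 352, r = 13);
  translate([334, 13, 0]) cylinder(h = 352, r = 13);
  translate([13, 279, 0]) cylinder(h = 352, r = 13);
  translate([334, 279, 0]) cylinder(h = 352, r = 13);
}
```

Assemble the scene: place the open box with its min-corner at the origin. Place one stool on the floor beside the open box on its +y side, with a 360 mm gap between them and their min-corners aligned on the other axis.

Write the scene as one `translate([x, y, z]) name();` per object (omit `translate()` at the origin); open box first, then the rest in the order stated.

open_box();
translate([0, 787, 0]) stool();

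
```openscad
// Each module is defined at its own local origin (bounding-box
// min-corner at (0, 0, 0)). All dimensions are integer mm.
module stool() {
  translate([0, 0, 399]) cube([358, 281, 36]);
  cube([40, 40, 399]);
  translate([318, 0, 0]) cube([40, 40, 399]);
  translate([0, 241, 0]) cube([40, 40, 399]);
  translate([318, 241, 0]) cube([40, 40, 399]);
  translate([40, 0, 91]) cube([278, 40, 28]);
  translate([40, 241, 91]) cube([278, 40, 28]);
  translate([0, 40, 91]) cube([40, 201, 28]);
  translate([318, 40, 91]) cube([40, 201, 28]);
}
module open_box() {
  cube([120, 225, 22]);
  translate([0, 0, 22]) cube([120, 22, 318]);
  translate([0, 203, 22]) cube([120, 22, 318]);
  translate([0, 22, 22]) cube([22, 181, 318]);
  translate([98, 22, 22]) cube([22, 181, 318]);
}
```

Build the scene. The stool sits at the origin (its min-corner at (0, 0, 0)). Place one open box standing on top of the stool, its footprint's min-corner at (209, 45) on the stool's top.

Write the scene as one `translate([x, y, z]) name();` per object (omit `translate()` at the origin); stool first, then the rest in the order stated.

stool();
translate([209, 45, 435]) open_box();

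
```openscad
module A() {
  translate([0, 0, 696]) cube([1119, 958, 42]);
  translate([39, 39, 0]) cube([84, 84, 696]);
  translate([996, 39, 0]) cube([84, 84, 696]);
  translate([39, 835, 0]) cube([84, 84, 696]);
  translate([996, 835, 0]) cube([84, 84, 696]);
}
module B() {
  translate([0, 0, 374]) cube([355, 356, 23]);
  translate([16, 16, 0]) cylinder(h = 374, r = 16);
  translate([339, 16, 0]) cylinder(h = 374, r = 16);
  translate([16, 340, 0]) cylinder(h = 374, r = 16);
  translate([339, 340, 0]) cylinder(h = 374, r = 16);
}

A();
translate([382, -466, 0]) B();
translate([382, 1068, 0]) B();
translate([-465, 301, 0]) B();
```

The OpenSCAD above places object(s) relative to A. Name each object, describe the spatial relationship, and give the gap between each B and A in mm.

Each stool's nearest face is 110 mm from the table's bounding box.

A is a table. B is a stool. Three stools sit around the table at the −y, +y, −x sides. The gap between each stool and the table is 110 mm.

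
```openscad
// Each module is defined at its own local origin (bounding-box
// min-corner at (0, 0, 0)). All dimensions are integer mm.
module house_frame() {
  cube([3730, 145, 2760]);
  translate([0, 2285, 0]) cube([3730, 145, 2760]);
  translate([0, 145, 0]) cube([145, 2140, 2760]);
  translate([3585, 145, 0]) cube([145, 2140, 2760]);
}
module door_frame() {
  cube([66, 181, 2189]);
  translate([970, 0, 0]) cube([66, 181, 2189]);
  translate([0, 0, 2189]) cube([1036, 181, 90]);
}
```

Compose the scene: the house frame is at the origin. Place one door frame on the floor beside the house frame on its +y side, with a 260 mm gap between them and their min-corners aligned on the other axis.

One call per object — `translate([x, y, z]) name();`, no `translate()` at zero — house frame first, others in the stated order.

house_frame();
translate([0, 2690, 0]) door_frame();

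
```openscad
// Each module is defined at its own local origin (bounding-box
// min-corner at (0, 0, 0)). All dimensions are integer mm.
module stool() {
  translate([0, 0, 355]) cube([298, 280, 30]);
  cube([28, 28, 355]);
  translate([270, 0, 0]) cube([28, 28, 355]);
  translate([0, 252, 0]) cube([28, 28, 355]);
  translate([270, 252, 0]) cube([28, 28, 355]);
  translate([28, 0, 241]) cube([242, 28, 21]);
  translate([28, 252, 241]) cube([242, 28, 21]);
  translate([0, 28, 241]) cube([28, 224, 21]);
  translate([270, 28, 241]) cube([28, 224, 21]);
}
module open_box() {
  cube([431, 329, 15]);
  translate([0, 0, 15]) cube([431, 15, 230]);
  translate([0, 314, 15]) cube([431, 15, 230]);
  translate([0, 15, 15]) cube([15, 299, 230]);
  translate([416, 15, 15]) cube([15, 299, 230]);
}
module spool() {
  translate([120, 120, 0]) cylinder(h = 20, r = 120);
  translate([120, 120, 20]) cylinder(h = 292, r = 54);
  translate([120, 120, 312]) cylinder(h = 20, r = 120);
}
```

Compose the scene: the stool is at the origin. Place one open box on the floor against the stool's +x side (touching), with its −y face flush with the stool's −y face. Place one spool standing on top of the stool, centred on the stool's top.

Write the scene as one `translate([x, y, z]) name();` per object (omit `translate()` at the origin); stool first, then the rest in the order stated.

stool();
translate([298, 0, 0]) open_box();
translate([29, 20, 385]) spool();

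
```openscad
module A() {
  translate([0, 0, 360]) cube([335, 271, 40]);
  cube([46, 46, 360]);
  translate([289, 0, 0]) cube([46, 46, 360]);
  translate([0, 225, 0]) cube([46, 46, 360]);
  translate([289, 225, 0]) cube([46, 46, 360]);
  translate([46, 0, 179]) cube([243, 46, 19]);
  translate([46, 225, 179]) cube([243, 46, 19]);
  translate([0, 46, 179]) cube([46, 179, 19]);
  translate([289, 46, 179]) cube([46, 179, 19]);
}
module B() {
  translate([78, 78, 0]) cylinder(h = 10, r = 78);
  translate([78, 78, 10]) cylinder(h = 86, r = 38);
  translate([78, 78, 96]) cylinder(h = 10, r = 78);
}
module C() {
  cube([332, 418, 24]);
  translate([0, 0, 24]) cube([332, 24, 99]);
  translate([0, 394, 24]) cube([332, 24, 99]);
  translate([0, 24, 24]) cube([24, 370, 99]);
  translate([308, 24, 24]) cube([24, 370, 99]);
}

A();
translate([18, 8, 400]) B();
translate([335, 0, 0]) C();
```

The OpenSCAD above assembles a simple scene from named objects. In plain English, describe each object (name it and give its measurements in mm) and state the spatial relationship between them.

A is a four-legged stool. The seat is a 335×271×40 mm slab whose top surface is at z = 400 mm; four square legs, each 46×46 mm in cross-section, run from the floor (z = 0) to the underside of the seat, each flush with a corner of the seat. Four stretchers, 46 mm wide and 19 mm tall, connect adjacent legs with their undersides at z = 179 mm, each running between the inner faces of the legs it joins and aligned with the legs' outer faces on the other axis.

B is a spool: two coaxial disc flanges of radius 78 mm and thickness 10 mm, joined by a core cylinder of radius 38 mm and height 86 mm. The lower flange rests on z = 0 and the three cylinders share a vertical axis.

C is an open-topped rectangular box: outside dimensions 332×418×123 mm, with a uniform wall and base thickness of 24 mm. The base is a full 332×418 slab on the floor; four walls sit on top of the base. The front and back walls (the −y and +y sides) span the full width; the two side walls fit between them.

The spool is on top of the stool. The open box is against the stool's +x side, with their −y faces flush.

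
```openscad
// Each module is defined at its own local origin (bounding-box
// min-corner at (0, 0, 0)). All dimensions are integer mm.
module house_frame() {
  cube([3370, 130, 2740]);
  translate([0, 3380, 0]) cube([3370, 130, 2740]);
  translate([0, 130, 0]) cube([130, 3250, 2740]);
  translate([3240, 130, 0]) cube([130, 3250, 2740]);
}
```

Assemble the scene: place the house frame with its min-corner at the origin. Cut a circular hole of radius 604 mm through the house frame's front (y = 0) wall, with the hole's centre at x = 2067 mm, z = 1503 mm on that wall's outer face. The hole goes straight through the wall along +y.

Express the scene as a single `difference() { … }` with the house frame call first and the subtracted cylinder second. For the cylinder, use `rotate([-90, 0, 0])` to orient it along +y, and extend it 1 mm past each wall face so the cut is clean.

difference() {
  house_frame();
  translate([2067, -1, 1503]) rotate([-90, 0, 0]) cylinder(h = 132, r = 604);
}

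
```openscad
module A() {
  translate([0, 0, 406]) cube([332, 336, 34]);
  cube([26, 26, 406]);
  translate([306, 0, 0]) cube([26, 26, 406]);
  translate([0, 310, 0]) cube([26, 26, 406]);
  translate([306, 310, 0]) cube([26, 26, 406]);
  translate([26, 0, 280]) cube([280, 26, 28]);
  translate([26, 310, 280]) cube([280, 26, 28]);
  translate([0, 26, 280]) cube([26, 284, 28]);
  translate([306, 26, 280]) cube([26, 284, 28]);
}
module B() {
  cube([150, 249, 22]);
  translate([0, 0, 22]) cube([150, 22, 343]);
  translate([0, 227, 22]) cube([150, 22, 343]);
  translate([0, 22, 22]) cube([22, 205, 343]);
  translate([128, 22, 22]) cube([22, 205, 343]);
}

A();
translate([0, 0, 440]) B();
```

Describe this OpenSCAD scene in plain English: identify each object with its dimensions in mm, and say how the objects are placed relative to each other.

A is a four-legged stool. The seat is 332×336 mm, 34 mm thick, top at z = 440 mm. It stands on four square legs, each 26×26 mm in cross-section, from z = 0 to the seat underside, each flush with a corner of the seat. Four stretchers, 26 mm wide and 28 mm tall, connect adjacent legs with their undersides at z = 280 mm, each running between the inner faces of the legs it joins and aligned with the legs' outer faces on the other axis.

B is an open-topped rectangular box: outside dimensions 150×249×365 mm, with a uniform wall and base thickness of 22 mm. The base is a full 150×249 slab on the floor; four walls sit on top of the base. The front and back walls (the −y and +y sides) span the full width; the two side walls fit between them.

The open box is on top of the stool.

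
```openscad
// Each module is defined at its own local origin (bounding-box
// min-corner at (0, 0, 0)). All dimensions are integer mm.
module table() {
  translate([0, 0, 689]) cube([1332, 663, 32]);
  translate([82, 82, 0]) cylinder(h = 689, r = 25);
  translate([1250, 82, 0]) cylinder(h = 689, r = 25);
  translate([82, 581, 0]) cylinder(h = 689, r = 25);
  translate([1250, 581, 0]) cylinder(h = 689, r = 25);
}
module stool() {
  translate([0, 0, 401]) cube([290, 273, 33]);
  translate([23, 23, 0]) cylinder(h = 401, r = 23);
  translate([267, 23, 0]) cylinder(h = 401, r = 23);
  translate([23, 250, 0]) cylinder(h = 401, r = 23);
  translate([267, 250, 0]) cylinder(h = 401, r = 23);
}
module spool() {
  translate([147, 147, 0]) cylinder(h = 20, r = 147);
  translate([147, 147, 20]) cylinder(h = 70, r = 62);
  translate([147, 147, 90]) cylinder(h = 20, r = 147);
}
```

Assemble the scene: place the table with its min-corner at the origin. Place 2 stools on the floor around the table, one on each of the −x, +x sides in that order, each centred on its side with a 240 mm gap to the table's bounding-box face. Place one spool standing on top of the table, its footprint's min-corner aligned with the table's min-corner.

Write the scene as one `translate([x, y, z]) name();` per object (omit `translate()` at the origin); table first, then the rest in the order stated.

table();
translate([-530, 195, 0]) stool();
translate([1572, 195, 0]) stool();
translate([0, 0, 721]) spool();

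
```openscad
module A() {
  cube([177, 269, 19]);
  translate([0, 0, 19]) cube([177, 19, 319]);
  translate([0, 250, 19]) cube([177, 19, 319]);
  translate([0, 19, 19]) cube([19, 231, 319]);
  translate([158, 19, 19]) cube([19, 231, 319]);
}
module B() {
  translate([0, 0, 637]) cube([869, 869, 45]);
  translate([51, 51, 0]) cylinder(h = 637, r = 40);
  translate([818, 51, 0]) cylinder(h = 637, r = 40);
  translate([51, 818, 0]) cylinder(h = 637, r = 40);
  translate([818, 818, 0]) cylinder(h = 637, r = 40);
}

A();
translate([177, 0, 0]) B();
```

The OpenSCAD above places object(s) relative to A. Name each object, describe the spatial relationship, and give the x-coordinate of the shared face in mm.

A is an open box. B is a table. The table is against the open box's +x side, with their −y faces flush. The x-coordinate of the shared face is 177 mm.

The open box's +x face and the table's −x face are both at x = 177 mm.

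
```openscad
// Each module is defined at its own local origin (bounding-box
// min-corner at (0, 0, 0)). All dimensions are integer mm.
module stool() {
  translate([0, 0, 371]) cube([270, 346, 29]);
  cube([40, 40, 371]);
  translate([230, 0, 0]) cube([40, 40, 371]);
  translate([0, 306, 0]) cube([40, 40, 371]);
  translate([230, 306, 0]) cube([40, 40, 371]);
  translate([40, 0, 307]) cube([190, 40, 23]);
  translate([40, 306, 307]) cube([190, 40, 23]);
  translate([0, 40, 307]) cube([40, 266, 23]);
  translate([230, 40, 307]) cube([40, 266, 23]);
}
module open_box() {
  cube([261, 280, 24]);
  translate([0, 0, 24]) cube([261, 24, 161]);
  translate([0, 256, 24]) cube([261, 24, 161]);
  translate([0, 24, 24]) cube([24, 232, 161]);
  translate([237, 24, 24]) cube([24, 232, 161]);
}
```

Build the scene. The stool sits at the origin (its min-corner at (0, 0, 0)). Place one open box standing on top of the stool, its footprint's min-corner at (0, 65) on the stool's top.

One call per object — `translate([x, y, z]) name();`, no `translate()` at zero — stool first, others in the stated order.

stool();
translate([0, 65, 400]) open_box();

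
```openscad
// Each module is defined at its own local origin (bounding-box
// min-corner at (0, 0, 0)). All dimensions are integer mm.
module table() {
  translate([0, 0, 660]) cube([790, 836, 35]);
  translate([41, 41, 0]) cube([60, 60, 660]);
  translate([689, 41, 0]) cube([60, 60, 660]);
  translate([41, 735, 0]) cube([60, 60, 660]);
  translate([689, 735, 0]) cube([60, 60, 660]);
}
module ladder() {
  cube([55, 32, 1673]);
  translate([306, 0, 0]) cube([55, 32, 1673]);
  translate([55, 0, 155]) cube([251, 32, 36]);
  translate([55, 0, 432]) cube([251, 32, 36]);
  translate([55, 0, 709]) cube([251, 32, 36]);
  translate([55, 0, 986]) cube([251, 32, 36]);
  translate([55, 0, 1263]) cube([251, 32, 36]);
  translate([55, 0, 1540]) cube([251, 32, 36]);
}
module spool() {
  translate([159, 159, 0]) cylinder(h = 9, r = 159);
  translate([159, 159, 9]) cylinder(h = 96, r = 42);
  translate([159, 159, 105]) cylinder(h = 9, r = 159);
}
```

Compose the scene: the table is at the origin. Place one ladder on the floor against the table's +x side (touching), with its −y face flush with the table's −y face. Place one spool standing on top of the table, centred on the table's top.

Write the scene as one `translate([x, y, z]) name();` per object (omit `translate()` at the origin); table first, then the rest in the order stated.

table();
translate([790, 0, 0]) ladder();
translate([236, 259, 695]) spool();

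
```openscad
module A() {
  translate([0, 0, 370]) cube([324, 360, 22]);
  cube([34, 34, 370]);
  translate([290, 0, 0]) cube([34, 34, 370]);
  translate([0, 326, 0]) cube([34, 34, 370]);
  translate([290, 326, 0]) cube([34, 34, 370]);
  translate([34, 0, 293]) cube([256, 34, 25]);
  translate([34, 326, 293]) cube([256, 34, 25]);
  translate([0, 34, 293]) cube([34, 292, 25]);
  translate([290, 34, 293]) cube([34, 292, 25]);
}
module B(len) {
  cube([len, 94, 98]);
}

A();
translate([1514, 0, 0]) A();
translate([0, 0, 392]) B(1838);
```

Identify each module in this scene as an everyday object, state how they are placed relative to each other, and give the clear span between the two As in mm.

Second stool starts at x = 1514; first ends at x = 324; clear span = 1514 − 324 = 1190 mm.

A is a stool. B is a beam. A beam spans the tops of two stools. The clear span between the two stools is 1190 mm.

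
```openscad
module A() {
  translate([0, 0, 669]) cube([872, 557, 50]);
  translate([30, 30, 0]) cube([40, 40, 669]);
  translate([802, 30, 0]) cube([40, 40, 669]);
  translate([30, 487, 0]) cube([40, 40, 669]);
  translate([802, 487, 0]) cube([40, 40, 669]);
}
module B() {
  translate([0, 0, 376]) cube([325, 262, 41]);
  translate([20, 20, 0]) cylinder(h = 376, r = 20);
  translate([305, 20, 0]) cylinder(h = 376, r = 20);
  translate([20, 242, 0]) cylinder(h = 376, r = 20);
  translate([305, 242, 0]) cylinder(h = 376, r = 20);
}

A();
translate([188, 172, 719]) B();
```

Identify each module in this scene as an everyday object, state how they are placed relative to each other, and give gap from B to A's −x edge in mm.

A is a table. B is a stool. The stool is on top of the table. The gap from the stool to the table's −x edge is 188 mm.

The stool's min-x is at 188; the table's min-x is 0; gap = 188 mm.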